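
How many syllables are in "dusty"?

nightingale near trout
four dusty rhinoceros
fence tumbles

2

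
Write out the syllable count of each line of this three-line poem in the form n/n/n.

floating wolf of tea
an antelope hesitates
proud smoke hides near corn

5/7/5

Line 1: floating (2), wolf (1), of (1), tea (1) → 5
Line 2: an (1), antelope (3), hesitates (3) → 7
Line 3: proud (1), smoke (1), hides (1), near (1), corn (1) → 5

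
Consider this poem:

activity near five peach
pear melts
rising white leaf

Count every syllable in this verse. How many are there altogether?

Line 1: activity (4), near (1), five (1), peach (1) → 7
Line 2: pear (1), melts (1) → 2
Line 3: rising (2), white (1), leaf (1) → 4
Total: 7 + 2 + 4 = 13

13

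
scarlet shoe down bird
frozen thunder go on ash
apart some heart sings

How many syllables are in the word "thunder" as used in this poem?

"thunder" has 2 syllables.

2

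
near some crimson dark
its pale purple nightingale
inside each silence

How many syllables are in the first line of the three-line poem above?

The first line: near(1) + some(1) + crimson(2) + dark(1) = 5

5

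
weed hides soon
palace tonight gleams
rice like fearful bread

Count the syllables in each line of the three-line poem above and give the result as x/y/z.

3/5/5

Line 1: weed (1), hides (1), soon (1) → 3
Line 2: palace (2), tonight (2), gleams (1) → 5
Line 3: rice (1), like (1), fearful (2), bread (1) → 5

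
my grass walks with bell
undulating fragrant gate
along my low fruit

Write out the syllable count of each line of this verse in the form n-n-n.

5-7-5

Line 1: my (1), grass (1), walks (1), with (1), bell (1) → 5
Line 2: undulating (4), fragrant (2), gate (1) → 7
Line 3: along (2), my (1), low (1), fruit (1) → 5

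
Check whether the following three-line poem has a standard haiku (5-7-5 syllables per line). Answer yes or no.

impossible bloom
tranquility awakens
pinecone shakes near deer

Yes

Line 1: impossible(4) + bloom(1) = 5 ✓
Line 2: tranquility(4) + awakens(3) = 7 ✓
Line 3: pinecone(2) + shakes(1) + near(1) + deer(1) = 5 ✓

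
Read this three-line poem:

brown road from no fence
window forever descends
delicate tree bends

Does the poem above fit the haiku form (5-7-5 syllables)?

Line 1: brown (1), road (1), from (1), no (1), fence (1) → 5 ✓
Line 2: window (2), forever (3), descends (2) → 7 ✓
Line 3: delicate (3), tree (1), bends (1) → 5 ✓

Yes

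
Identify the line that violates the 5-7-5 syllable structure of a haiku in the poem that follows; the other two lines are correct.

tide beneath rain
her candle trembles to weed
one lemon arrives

The first line

Line 1: tide(1) + beneath(2) + rain(1) = 4 (expected 5)
Line 2: her(1) + candle(2) + trembles(2) + to(1) + weed(1) = 7 ✓
Line 3: one(1) + lemon(2) + arrives(2) = 5 ✓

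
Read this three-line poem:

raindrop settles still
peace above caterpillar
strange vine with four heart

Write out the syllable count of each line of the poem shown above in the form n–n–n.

5–7–5

Line 1: raindrop(2) + settles(2) + still(1) = 5
Line 2: peace(1) + above(2) + caterpillar(4) = 7
Line 3: strange(1) + vine(1) + with(1) + four(1) + heart(1) = 5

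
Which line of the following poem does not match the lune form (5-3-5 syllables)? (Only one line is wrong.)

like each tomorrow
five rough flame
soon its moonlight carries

The third line

Line 1: "like each tomorrow": 1+1+3 = 5 ✓
Line 2: "five rough flame": 1+1+1 = 3 ✓
Line 3: "soon its moonlight carries": 1+1+2+2 = 6 (expected 5)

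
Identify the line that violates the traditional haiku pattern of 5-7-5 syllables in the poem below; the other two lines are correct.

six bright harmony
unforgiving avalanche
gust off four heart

Line 1: six(1) + bright(1) + harmony(3) = 5 ✓
Line 2: unforgiving(4) + avalanche(3) = 7 ✓
Line 3: gust(1) + off(1) + four(1) + heart(1) = 4 (expected 5)

The third line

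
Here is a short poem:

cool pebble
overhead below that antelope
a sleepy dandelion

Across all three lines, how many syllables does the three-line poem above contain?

Line 1: cool (1), pebble (2) → 3
Line 2: overhead (3), below (2), that (1), antelope (3) → 9
Line 3: a (1), sleepy (2), dandelion (4) → 7
Total: 3 + 9 + 7 = 19

19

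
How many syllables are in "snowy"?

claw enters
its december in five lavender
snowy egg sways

"snowy" has 2 syllables.

2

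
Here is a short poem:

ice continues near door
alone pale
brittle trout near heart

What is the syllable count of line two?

3

Line two: alone (2), pale (1) → 3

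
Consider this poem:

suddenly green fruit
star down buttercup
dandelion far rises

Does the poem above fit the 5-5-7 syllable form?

Yes

Line 1: "suddenly green fruit": 3+1+1 = 5 ✓
Line 2: "star down buttercup": 1+1+3 = 5 ✓
Line 3: "dandelion far rises": 4+1+2 = 7 ✓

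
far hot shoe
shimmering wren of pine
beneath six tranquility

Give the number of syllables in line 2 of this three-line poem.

6

Line 2: "shimmering wren of pine": 3+1+1+1 = 6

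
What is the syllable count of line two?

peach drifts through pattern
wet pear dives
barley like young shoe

Line two: "wet pear dives": 1+1+1 = 3

3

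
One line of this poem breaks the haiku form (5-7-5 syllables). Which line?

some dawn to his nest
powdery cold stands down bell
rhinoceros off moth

Line 1: some(1) + dawn(1) + to(1) + his(1) + nest(1) = 5 ✓
Line 2: powdery(3) + cold(1) + stands(1) + down(1) + bell(1) = 7 ✓
Line 3: rhinoceros(4) + off(1) + moth(1) = 6 (expected 5)

The third line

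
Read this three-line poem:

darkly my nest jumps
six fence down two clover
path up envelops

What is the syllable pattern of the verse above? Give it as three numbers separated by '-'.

5-6-5

Line 1: "darkly my nest jumps": 2+1+1+1 = 5
Line 2: "six fence down two clover": 1+1+1+1+2 = 6
Line 3: "path up envelops": 1+1+3 = 5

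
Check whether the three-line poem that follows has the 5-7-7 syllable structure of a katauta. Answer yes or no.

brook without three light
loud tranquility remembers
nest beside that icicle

Line 1: brook (1), without (2), three (1), light (1) → 5 ✓
Line 2: loud (1), tranquility (4), remembers (3) → 8 (expected 7)
Line 3: nest (1), beside (2), that (1), icicle (3) → 7 ✓

No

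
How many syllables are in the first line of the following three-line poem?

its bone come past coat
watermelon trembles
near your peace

5

The first line: its (1), bone (1), come (1), past (1), coat (1) → 5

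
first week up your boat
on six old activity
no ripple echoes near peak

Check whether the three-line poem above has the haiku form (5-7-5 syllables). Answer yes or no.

No

Line 1: first(1) + week(1) + up(1) + your(1) + boat(1) = 5 ✓
Line 2: on(1) + six(1) + old(1) + activity(4) = 7 ✓
Line 3: no(1) + ripple(2) + echoes(2) + near(1) + peak(1) = 7 (expected 5)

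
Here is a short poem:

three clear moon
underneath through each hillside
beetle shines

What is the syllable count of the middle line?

7

The middle line: underneath (3), through (1), each (1), hillside (2) → 7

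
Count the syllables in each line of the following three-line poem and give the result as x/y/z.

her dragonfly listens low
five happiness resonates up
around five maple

Line 1: her (1), dragonfly (3), listens (2), low (1) → 7
Line 2: five (1), happiness (3), resonates (3), up (1) → 8
Line 3: around (2), five (1), maple (2) → 5

7/8/5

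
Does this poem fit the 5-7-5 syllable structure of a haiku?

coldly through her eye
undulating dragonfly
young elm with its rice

Line 1: coldly(2) + through(1) + her(1) + eye(1) = 5 ✓
Line 2: undulating(4) + dragonfly(3) = 7 ✓
Line 3: young(1) + elm(1) + with(1) + its(1) + rice(1) = 5 ✓

Yes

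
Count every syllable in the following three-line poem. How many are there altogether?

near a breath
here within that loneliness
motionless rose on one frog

17

Line 1: "near a breath": 1+1+1 = 3
Line 2: "here within that loneliness": 1+2+1+3 = 7
Line 3: "motionless rose on one frog": 3+1+1+1+1 = 7
Total: 3 + 7 + 7 = 17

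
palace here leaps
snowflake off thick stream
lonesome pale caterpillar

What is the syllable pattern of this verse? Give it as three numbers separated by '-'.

Line 1: palace (2), here (1), leaps (1) → 4
Line 2: snowflake (2), off (1), thick (1), stream (1) → 5
Line 3: lonesome (2), pale (1), caterpillar (4) → 7

4-5-7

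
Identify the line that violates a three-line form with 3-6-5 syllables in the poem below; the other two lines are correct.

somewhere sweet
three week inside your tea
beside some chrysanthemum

Line 3

Line 1: somewhere(2) + sweet(1) = 3 ✓
Line 2: three(1) + week(1) + inside(2) + your(1) + tea(1) = 6 ✓
Line 3: beside(2) + some(1) + chrysanthemum(4) = 7 (expected 5)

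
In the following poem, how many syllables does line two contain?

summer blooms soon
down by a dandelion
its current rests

Line two: down (1), by (1), a (1), dandelion (4) → 7

7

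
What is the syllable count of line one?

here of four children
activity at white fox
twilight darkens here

5

Line one: here (1), of (1), four (1), children (2) → 5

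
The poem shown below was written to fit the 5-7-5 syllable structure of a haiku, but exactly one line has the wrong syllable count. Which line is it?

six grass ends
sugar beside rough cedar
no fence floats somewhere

Line 1: "six grass ends": 1+1+1 = 3 (expected 5)
Line 2: "sugar beside rough cedar": 2+2+1+2 = 7 ✓
Line 3: "no fence floats somewhere": 1+1+1+2 = 5 ✓

The first line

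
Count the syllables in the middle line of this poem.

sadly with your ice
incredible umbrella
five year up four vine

7

The middle line: "incredible umbrella": 4+3 = 7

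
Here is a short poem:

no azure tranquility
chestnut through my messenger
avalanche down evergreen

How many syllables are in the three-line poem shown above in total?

Line 1: no (1), azure (2), tranquility (4) → 7
Line 2: chestnut (2), through (1), my (1), messenger (3) → 7
Line 3: avalanche (3), down (1), evergreen (3) → 7
Total: 7 + 7 + 7 = 21

21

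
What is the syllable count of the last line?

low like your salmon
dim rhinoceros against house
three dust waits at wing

The last line: three (1), dust (1), waits (1), at (1), wing (1) → 5

5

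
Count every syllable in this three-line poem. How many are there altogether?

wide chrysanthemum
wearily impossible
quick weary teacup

Line 1: wide(1) + chrysanthemum(4) = 5
Line 2: wearily(3) + impossible(4) = 7
Line 3: quick(1) + weary(2) + teacup(2) = 5
Total: 5 + 7 + 5 = 17

17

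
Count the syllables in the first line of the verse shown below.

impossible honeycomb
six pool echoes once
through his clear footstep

7

The first line: impossible (4), honeycomb (3) → 7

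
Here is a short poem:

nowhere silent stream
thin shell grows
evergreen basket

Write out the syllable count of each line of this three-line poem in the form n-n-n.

5-3-5

Line 1: nowhere(2) + silent(2) + stream(1) = 5
Line 2: thin(1) + shell(1) + grows(1) = 3
Line 3: evergreen(3) + basket(2) = 5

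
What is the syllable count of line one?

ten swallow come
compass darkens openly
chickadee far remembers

4

Line one: ten(1) + swallow(2) + come(1) = 4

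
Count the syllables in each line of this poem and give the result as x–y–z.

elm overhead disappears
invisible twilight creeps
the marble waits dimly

7–7–6

Line 1: elm(1) + overhead(3) + disappears(3) = 7
Line 2: invisible(4) + twilight(2) + creeps(1) = 7
Line 3: the(1) + marble(2) + waits(1) + dimly(2) = 6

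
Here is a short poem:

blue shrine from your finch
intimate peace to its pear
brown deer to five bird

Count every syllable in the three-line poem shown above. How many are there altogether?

17

Line 1: blue (1), shrine (1), from (1), your (1), finch (1) → 5
Line 2: intimate (3), peace (1), to (1), its (1), pear (1) → 7
Line 3: brown (1), deer (1), to (1), five (1), bird (1) → 5
Total: 5 + 7 + 5 = 17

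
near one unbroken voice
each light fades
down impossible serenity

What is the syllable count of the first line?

6

The first line: near(1) + one(1) + unbroken(3) + voice(1) = 6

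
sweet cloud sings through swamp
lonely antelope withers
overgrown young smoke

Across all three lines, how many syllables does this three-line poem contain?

17

Line 1: sweet (1), cloud (1), sings (1), through (1), swamp (1) → 5
Line 2: lonely (2), antelope (3), withers (2) → 7
Line 3: overgrown (3), young (1), smoke (1) → 5
Total: 5 + 7 + 5 = 17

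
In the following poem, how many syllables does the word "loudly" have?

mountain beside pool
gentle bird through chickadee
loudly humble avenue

2

"loudly" has 2 syllables.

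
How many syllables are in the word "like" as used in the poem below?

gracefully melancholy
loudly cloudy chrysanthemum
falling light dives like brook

1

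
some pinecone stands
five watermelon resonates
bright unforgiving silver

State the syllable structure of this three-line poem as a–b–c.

Line 1: some(1) + pinecone(2) + stands(1) = 4
Line 2: five(1) + watermelon(4) + resonates(3) = 8
Line 3: bright(1) + unforgiving(4) + silver(2) = 7

4–8–7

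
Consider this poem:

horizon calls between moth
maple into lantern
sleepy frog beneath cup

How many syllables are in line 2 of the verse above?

6

Line 2: maple (2), into (2), lantern (2) → 6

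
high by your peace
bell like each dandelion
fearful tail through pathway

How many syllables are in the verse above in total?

Line 1: high(1) + by(1) + your(1) + peace(1) = 4
Line 2: bell(1) + like(1) + each(1) + dandelion(4) = 7
Line 3: fearful(2) + tail(1) + through(1) + pathway(2) = 6
Total: 4 + 7 + 6 = 17

17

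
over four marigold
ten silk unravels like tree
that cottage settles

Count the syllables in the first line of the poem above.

6

The first line: "over four marigold": 2+1+3 = 6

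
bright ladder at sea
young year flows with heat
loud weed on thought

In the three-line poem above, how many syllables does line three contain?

4

Line three: "loud weed on thought": 1+1+1+1 = 4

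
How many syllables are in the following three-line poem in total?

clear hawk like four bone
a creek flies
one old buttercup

Line 1: clear (1), hawk (1), like (1), four (1), bone (1) → 5
Line 2: a (1), creek (1), flies (1) → 3
Line 3: one (1), old (1), buttercup (3) → 5
Total: 5 + 3 + 5 = 13

13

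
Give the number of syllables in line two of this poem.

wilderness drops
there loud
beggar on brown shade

2

Line two: there(1) + loud(1) = 2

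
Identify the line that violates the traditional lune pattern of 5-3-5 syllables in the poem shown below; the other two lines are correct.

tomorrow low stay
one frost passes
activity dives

Line 1: tomorrow(3) + low(1) + stay(1) = 5 ✓
Line 2: one(1) + frost(1) + passes(2) = 4 (expected 3)
Line 3: activity(4) + dives(1) = 5 ✓

Line 2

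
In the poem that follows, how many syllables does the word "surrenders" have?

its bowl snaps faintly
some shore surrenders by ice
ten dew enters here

3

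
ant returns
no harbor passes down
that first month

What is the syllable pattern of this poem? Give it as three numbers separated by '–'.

Line 1: ant(1) + returns(2) = 3
Line 2: no(1) + harbor(2) + passes(2) + down(1) = 6
Line 3: that(1) + first(1) + month(1) = 3

3–6–3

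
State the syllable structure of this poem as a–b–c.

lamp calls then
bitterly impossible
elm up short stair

3–7–4

Line 1: lamp (1), calls (1), then (1) → 3
Line 2: bitterly (3), impossible (4) → 7
Line 3: elm (1), up (1), short (1), stair (1) → 4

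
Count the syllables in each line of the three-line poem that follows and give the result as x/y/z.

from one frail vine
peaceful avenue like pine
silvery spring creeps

4/7/5

Line 1: from(1) + one(1) + frail(1) + vine(1) = 4
Line 2: peaceful(2) + avenue(3) + like(1) + pine(1) = 7
Line 3: silvery(3) + spring(1) + creeps(1) = 5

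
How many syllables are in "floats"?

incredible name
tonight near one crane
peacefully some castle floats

"floats" has 1 syllable.

1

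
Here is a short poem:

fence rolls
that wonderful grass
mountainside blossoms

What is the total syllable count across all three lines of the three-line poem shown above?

Line 1: fence(1) + rolls(1) = 2
Line 2: that(1) + wonderful(3) + grass(1) = 5
Line 3: mountainside(3) + blossoms(2) = 5
Total: 2 + 5 + 5 = 12

12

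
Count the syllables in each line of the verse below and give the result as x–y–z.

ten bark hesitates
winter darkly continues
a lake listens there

Line 1: "ten bark hesitates": 1+1+3 = 5
Line 2: "winter darkly continues": 2+2+3 = 7
Line 3: "a lake listens there": 1+1+2+1 = 5

5–7–5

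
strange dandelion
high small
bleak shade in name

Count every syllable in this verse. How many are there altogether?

11

Line 1: "strange dandelion": 1+4 = 5
Line 2: "high small": 1+1 = 2
Line 3: "bleak shade in name": 1+1+1+1 = 4
Total: 5 + 2 + 4 = 11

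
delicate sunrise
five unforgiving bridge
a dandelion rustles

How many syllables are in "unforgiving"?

4

"unforgiving" has 4 syllables.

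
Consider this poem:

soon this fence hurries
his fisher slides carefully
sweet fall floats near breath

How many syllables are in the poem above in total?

17

Line 1: "soon this fence hurries": 1+1+1+2 = 5
Line 2: "his fisher slides carefully": 1+2+1+3 = 7
Line 3: "sweet fall floats near breath": 1+1+1+1+1 = 5
Total: 5 + 7 + 5 = 17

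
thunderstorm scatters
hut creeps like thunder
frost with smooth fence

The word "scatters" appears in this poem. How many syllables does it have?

"scatters" has 2 syllables.

2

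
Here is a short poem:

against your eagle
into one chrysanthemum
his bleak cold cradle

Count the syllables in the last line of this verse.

The last line: his(1) + bleak(1) + cold(1) + cradle(2) = 5

5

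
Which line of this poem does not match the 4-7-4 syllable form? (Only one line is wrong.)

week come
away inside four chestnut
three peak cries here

Line 1: "week come": 1+1 = 2 (expected 4)
Line 2: "away inside four chestnut": 2+2+1+2 = 7 ✓
Line 3: "three peak cries here": 1+1+1+1 = 4 ✓

The first line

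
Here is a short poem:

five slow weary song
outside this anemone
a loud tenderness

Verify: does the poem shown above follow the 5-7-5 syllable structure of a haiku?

Line 1: five (1), slow (1), weary (2), song (1) → 5 ✓
Line 2: outside (2), this (1), anemone (4) → 7 ✓
Line 3: a (1), loud (1), tenderness (3) → 5 ✓

Yes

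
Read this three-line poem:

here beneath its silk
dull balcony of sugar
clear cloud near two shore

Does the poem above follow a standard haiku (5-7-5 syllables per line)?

Line 1: here(1) + beneath(2) + its(1) + silk(1) = 5 ✓
Line 2: dull(1) + balcony(3) + of(1) + sugar(2) = 7 ✓
Line 3: clear(1) + cloud(1) + near(1) + two(1) + shore(1) = 5 ✓

Yes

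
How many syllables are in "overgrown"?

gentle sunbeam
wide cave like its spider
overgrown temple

"overgrown" has 3 syllables.

3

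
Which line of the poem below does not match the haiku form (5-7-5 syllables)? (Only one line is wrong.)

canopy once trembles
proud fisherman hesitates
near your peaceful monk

Line 1: canopy (3), once (1), trembles (2) → 6 (expected 5)
Line 2: proud (1), fisherman (3), hesitates (3) → 7 ✓
Line 3: near (1), your (1), peaceful (2), monk (1) → 5 ✓

Line 1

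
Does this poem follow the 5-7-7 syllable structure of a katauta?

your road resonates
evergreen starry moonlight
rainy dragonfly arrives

Yes

Line 1: your(1) + road(1) + resonates(3) = 5 ✓
Line 2: evergreen(3) + starry(2) + moonlight(2) = 7 ✓
Line 3: rainy(2) + dragonfly(3) + arrives(2) = 7 ✓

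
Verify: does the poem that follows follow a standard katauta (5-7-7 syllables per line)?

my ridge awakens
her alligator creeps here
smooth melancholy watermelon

No

Line 1: "my ridge awakens": 1+1+3 = 5 ✓
Line 2: "her alligator creeps here": 1+4+1+1 = 7 ✓
Line 3: "smooth melancholy watermelon": 1+4+4 = 9 (expected 7)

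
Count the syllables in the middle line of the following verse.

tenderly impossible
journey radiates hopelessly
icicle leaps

The middle line: "journey radiates hopelessly": 2+3+3 = 8

8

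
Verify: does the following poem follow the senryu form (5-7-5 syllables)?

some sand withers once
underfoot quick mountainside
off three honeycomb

Line 1: some (1), sand (1), withers (2), once (1) → 5 ✓
Line 2: underfoot (3), quick (1), mountainside (3) → 7 ✓
Line 3: off (1), three (1), honeycomb (3) → 5 ✓

Yes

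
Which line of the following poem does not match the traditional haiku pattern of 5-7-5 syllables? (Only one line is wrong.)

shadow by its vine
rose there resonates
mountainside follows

Line 1: shadow(2) + by(1) + its(1) + vine(1) = 5 ✓
Line 2: rose(1) + there(1) + resonates(3) = 5 (expected 7)
Line 3: mountainside(3) + follows(2) = 5 ✓

Line 2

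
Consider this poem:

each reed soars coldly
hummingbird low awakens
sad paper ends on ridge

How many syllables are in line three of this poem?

Line three: sad (1), paper (2), ends (1), on (1), ridge (1) → 6

6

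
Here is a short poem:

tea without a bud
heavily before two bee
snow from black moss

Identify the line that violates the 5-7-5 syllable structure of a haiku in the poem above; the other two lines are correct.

Line 3

Line 1: tea (1), without (2), a (1), bud (1) → 5 ✓
Line 2: heavily (3), before (2), two (1), bee (1) → 7 ✓
Line 3: snow (1), from (1), black (1), moss (1) → 4 (expected 5)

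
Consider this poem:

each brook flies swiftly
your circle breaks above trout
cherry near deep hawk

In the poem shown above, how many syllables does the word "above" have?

"above" has 2 syllables.

2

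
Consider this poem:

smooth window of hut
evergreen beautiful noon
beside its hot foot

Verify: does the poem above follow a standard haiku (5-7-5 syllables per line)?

Line 1: smooth(1) + window(2) + of(1) + hut(1) = 5 ✓
Line 2: evergreen(3) + beautiful(3) + noon(1) = 7 ✓
Line 3: beside(2) + its(1) + hot(1) + foot(1) = 5 ✓

Yes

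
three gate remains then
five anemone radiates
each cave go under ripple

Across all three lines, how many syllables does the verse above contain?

20

Line 1: three(1) + gate(1) + remains(2) + then(1) = 5
Line 2: five(1) + anemone(4) + radiates(3) = 8
Line 3: each(1) + cave(1) + go(1) + under(2) + ripple(2) = 7
Total: 5 + 8 + 7 = 20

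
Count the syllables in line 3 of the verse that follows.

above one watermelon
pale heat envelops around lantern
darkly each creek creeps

Line 3: "darkly each creek creeps": 2+1+1+1 = 5

5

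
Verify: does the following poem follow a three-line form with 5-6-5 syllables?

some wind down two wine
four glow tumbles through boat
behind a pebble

Line 1: some(1) + wind(1) + down(1) + two(1) + wine(1) = 5 ✓
Line 2: four(1) + glow(1) + tumbles(2) + through(1) + boat(1) = 6 ✓
Line 3: behind(2) + a(1) + pebble(2) = 5 ✓

Yes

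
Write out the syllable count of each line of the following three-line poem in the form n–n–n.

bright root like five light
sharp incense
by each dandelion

5–3–6

Line 1: bright(1) + root(1) + like(1) + five(1) + light(1) = 5
Line 2: sharp(1) + incense(2) = 3
Line 3: by(1) + each(1) + dandelion(4) = 6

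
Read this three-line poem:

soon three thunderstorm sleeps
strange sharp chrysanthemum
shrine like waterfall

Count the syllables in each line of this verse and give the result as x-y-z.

6-6-5

Line 1: soon(1) + three(1) + thunderstorm(3) + sleeps(1) = 6
Line 2: strange(1) + sharp(1) + chrysanthemum(4) = 6
Line 3: shrine(1) + like(1) + waterfall(3) = 5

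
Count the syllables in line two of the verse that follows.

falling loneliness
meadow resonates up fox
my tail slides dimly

Line two: meadow (2), resonates (3), up (1), fox (1) → 7

7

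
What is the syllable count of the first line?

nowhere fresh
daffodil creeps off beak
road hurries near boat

3

The first line: "nowhere fresh": 2+1 = 3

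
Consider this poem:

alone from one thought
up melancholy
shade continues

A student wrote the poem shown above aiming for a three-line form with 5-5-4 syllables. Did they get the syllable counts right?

Line 1: alone(2) + from(1) + one(1) + thought(1) = 5 ✓
Line 2: up(1) + melancholy(4) = 5 ✓
Line 3: shade(1) + continues(3) = 4 ✓

Yes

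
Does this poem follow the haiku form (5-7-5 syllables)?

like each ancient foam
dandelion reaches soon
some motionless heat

Yes

Line 1: like (1), each (1), ancient (2), foam (1) → 5 ✓
Line 2: dandelion (4), reaches (2), soon (1) → 7 ✓
Line 3: some (1), motionless (3), heat (1) → 5 ✓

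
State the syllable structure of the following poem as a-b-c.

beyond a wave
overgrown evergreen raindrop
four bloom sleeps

Line 1: beyond (2), a (1), wave (1) → 4
Line 2: overgrown (3), evergreen (3), raindrop (2) → 8
Line 3: four (1), bloom (1), sleeps (1) → 3

4-8-3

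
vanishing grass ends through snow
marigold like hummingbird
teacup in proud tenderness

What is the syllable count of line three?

Line three: teacup (2), in (1), proud (1), tenderness (3) → 7

7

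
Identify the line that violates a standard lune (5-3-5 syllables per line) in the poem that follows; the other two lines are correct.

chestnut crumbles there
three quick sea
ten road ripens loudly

Line 1: chestnut (2), crumbles (2), there (1) → 5 ✓
Line 2: three (1), quick (1), sea (1) → 3 ✓
Line 3: ten (1), road (1), ripens (2), loudly (2) → 6 (expected 5)

Line 3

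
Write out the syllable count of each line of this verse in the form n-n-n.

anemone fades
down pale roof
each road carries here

5-3-5

Line 1: anemone (4), fades (1) → 5
Line 2: down (1), pale (1), roof (1) → 3
Line 3: each (1), road (1), carries (2), here (1) → 5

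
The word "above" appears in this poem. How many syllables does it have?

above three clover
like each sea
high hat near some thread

2

"above" has 2 syllables.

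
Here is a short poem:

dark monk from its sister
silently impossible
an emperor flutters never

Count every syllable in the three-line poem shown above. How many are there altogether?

21

Line 1: dark(1) + monk(1) + from(1) + its(1) + sister(2) = 6
Line 2: silently(3) + impossible(4) = 7
Line 3: an(1) + emperor(3) + flutters(2) + never(2) = 8
Total: 6 + 7 + 8 = 21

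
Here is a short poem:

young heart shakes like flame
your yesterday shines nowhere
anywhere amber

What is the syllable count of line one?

5

Line one: young (1), heart (1), shakes (1), like (1), flame (1) → 5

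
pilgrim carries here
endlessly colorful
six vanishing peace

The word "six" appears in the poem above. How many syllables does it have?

1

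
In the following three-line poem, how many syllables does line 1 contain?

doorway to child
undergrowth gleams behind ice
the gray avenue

Line 1: doorway (2), to (1), child (1) → 4

4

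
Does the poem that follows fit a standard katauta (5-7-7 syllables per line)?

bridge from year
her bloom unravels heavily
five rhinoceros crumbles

No

Line 1: bridge(1) + from(1) + year(1) = 3 (expected 5)
Line 2: her(1) + bloom(1) + unravels(3) + heavily(3) = 8 (expected 7)
Line 3: five(1) + rhinoceros(4) + crumbles(2) = 7 ✓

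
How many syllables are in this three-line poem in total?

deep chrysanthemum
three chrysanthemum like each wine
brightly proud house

Line 1: deep (1), chrysanthemum (4) → 5
Line 2: three (1), chrysanthemum (4), like (1), each (1), wine (1) → 8
Line 3: brightly (2), proud (1), house (1) → 4
Total: 5 + 8 + 4 = 17

17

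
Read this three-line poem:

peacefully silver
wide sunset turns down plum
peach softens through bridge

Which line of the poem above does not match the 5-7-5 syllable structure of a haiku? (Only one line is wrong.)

The second line

Line 1: peacefully (3), silver (2) → 5 ✓
Line 2: wide (1), sunset (2), turns (1), down (1), plum (1) → 6 (expected 7)
Line 3: peach (1), softens (2), through (1), bridge (1) → 5 ✓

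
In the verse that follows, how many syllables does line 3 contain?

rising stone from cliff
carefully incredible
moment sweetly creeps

5

Line 3: "moment sweetly creeps": 2+2+1 = 5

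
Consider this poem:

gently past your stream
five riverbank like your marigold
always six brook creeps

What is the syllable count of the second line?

The second line: "five riverbank like your marigold": 1+3+1+1+3 = 9

9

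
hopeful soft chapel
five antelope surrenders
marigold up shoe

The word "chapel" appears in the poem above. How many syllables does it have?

2

"chapel" has 2 syllables.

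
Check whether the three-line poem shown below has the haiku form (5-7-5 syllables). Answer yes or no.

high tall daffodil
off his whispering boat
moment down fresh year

Line 1: high(1) + tall(1) + daffodil(3) = 5 ✓
Line 2: off(1) + his(1) + whispering(3) + boat(1) = 6 (expected 7)
Line 3: moment(2) + down(1) + fresh(1) + year(1) = 5 ✓

No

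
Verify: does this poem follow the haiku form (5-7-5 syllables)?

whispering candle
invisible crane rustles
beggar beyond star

Line 1: whispering(3) + candle(2) = 5 ✓
Line 2: invisible(4) + crane(1) + rustles(2) = 7 ✓
Line 3: beggar(2) + beyond(2) + star(1) = 5 ✓

Yes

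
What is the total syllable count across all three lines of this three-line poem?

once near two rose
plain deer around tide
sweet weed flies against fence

15

Line 1: once (1), near (1), two (1), rose (1) → 4
Line 2: plain (1), deer (1), around (2), tide (1) → 5
Line 3: sweet (1), weed (1), flies (1), against (2), fence (1) → 6
Total: 4 + 5 + 6 = 15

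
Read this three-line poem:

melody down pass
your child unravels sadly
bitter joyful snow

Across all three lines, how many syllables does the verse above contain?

Line 1: melody (3), down (1), pass (1) → 5
Line 2: your (1), child (1), unravels (3), sadly (2) → 7
Line 3: bitter (2), joyful (2), snow (1) → 5
Total: 5 + 7 + 5 = 17

17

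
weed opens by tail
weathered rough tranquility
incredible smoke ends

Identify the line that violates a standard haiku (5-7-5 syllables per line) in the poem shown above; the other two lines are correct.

Line 3

Line 1: weed(1) + opens(2) + by(1) + tail(1) = 5 ✓
Line 2: weathered(2) + rough(1) + tranquility(4) = 7 ✓
Line 3: incredible(4) + smoke(1) + ends(1) = 6 (expected 5)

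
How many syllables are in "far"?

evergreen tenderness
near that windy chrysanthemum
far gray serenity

"far" has 1 syllable.

1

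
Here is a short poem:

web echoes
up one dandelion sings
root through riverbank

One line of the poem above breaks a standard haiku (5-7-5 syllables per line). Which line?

Line 1: web (1), echoes (2) → 3 (expected 5)
Line 2: up (1), one (1), dandelion (4), sings (1) → 7 ✓
Line 3: root (1), through (1), riverbank (3) → 5 ✓

The first line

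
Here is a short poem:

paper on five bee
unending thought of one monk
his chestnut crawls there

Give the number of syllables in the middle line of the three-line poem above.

The middle line: "unending thought of one monk": 3+1+1+1+1 = 7

7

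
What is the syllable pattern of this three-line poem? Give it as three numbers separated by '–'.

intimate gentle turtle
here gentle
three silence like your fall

7–3–6

Line 1: "intimate gentle turtle": 3+2+2 = 7
Line 2: "here gentle": 1+2 = 3
Line 3: "three silence like your fall": 1+2+1+1+1 = 6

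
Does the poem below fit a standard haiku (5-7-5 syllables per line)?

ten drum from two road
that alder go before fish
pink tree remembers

Yes

Line 1: ten(1) + drum(1) + from(1) + two(1) + road(1) = 5 ✓
Line 2: that(1) + alder(2) + go(1) + before(2) + fish(1) = 7 ✓
Line 3: pink(1) + tree(1) + remembers(3) = 5 ✓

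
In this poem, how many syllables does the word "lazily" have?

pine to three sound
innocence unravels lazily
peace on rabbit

3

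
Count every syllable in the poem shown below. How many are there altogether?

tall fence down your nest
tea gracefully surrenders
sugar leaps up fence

Line 1: "tall fence down your nest": 1+1+1+1+1 = 5
Line 2: "tea gracefully surrenders": 1+3+3 = 7
Line 3: "sugar leaps up fence": 2+1+1+1 = 5
Total: 5 + 7 + 5 = 17

17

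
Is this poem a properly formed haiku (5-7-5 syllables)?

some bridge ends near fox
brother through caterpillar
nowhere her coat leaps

Yes

Line 1: "some bridge ends near fox": 1+1+1+1+1 = 5 ✓
Line 2: "brother through caterpillar": 2+1+4 = 7 ✓
Line 3: "nowhere her coat leaps": 2+1+1+1 = 5 ✓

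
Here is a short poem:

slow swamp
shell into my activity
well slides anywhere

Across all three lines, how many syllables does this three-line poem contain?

15

Line 1: "slow swamp": 1+1 = 2
Line 2: "shell into my activity": 1+2+1+4 = 8
Line 3: "well slides anywhere": 1+1+3 = 5
Total: 2 + 8 + 5 = 15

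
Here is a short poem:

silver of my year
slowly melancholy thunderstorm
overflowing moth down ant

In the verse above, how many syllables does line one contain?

Line one: silver (2), of (1), my (1), year (1) → 5

5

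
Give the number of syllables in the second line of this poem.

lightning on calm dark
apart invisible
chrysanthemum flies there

The second line: apart (2), invisible (4) → 6

6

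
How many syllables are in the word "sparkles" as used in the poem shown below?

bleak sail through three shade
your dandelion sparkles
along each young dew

2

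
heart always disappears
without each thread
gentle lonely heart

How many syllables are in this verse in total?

Line 1: "heart always disappears": 1+2+3 = 6
Line 2: "without each thread": 2+1+1 = 4
Line 3: "gentle lonely heart": 2+2+1 = 5
Total: 6 + 4 + 5 = 15

15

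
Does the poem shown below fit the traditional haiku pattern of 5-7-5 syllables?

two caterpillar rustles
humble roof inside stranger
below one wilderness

Line 1: two(1) + caterpillar(4) + rustles(2) = 7 (expected 5)
Line 2: humble(2) + roof(1) + inside(2) + stranger(2) = 7 ✓
Line 3: below(2) + one(1) + wilderness(3) = 6 (expected 5)

No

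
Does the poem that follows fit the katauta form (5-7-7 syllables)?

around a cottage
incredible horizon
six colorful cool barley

Line 1: around(2) + a(1) + cottage(2) = 5 ✓
Line 2: incredible(4) + horizon(3) = 7 ✓
Line 3: six(1) + colorful(3) + cool(1) + barley(2) = 7 ✓

Yes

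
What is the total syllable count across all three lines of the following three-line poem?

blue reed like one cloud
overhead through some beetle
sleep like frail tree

16

Line 1: "blue reed like one cloud": 1+1+1+1+1 = 5
Line 2: "overhead through some beetle": 3+1+1+2 = 7
Line 3: "sleep like frail tree": 1+1+1+1 = 4
Total: 5 + 7 + 4 = 16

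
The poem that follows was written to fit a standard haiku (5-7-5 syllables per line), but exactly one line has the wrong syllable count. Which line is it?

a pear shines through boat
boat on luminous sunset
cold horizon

Line 3

Line 1: "a pear shines through boat": 1+1+1+1+1 = 5 ✓
Line 2: "boat on luminous sunset": 1+1+3+2 = 7 ✓
Line 3: "cold horizon": 1+3 = 4 (expected 5)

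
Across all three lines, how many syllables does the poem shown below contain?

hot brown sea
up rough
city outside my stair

11

Line 1: hot (1), brown (1), sea (1) → 3
Line 2: up (1), rough (1) → 2
Line 3: city (2), outside (2), my (1), stair (1) → 6
Total: 3 + 2 + 6 = 11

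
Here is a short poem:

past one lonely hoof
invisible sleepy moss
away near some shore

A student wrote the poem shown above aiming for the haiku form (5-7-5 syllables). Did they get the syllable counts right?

Yes

Line 1: "past one lonely hoof": 1+1+2+1 = 5 ✓
Line 2: "invisible sleepy moss": 4+2+1 = 7 ✓
Line 3: "away near some shore": 2+1+1+1 = 5 ✓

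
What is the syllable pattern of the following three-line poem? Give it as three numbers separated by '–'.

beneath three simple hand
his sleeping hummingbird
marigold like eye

Line 1: beneath (2), three (1), simple (2), hand (1) → 6
Line 2: his (1), sleeping (2), hummingbird (3) → 6
Line 3: marigold (3), like (1), eye (1) → 5

6–6–5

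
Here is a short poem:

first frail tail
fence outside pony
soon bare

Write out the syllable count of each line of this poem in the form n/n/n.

Line 1: first (1), frail (1), tail (1) → 3
Line 2: fence (1), outside (2), pony (2) → 5
Line 3: soon (1), bare (1) → 2

3/5/2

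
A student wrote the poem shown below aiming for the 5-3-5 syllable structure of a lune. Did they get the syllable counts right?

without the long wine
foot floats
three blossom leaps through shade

No

Line 1: "without the long wine": 2+1+1+1 = 5 ✓
Line 2: "foot floats": 1+1 = 2 (expected 3)
Line 3: "three blossom leaps through shade": 1+2+1+1+1 = 6 (expected 5)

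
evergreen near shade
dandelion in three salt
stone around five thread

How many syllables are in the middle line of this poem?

7

The middle line: dandelion (4), in (1), three (1), salt (1) → 7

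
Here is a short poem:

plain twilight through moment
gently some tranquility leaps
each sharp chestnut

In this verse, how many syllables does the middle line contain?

The middle line: "gently some tranquility leaps": 2+1+4+1 = 8

8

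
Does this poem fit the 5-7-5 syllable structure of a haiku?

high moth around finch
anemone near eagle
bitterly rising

Line 1: high(1) + moth(1) + around(2) + finch(1) = 5 ✓
Line 2: anemone(4) + near(1) + eagle(2) = 7 ✓
Line 3: bitterly(3) + rising(2) = 5 ✓

Yes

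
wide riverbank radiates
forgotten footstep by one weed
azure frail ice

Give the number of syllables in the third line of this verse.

4

The third line: azure (2), frail (1), ice (1) → 4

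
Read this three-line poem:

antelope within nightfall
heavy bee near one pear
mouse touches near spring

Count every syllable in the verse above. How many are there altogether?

Line 1: antelope(3) + within(2) + nightfall(2) = 7
Line 2: heavy(2) + bee(1) + near(1) + one(1) + pear(1) = 6
Line 3: mouse(1) + touches(2) + near(1) + spring(1) = 5
Total: 7 + 6 + 5 = 18

18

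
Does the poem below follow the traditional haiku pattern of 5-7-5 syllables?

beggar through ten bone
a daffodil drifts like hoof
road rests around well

Yes

Line 1: beggar (2), through (1), ten (1), bone (1) → 5 ✓
Line 2: a (1), daffodil (3), drifts (1), like (1), hoof (1) → 7 ✓
Line 3: road (1), rests (1), around (2), well (1) → 5 ✓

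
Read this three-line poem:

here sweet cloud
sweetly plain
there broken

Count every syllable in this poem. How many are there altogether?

Line 1: "here sweet cloud": 1+1+1 = 3
Line 2: "sweetly plain": 2+1 = 3
Line 3: "there broken": 1+2 = 3
Total: 3 + 3 + 3 = 9

9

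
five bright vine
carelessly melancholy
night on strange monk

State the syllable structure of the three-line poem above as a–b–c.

3–7–4

Line 1: five (1), bright (1), vine (1) → 3
Line 2: carelessly (3), melancholy (4) → 7
Line 3: night (1), on (1), strange (1), monk (1) → 4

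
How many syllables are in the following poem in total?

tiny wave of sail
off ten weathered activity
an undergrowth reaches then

Line 1: "tiny wave of sail": 2+1+1+1 = 5
Line 2: "off ten weathered activity": 1+1+2+4 = 8
Line 3: "an undergrowth reaches then": 1+3+2+1 = 7
Total: 5 + 8 + 7 = 20

20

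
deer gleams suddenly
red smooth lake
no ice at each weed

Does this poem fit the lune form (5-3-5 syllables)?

Line 1: deer(1) + gleams(1) + suddenly(3) = 5 ✓
Line 2: red(1) + smooth(1) + lake(1) = 3 ✓
Line 3: no(1) + ice(1) + at(1) + each(1) + weed(1) = 5 ✓

Yes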